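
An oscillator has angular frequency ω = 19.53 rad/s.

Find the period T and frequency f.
T = 2π/ω = 2π/19.53 = 0.3217 s; f = ω/2π = 3.108 Hz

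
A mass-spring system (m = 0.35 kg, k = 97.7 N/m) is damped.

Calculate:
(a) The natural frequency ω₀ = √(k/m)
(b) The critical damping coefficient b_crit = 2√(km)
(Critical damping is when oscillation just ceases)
ω₀ = √(k/m) = √(97.7/0.35) = 16.71 rad/s
b_crit = 2√(km) = 2√(97.7×0.35) = 11.7 kg/s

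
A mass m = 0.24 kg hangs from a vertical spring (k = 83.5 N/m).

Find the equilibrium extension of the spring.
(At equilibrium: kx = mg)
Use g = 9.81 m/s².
x_eq = mg/k = 0.24×9.81/83.5 = 0.0282 m = 2.82 cm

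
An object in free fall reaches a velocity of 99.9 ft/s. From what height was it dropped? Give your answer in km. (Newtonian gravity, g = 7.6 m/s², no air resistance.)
h = v²/(2g) (with unit conversion) = 0.061 km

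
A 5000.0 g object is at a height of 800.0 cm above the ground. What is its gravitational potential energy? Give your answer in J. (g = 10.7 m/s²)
PE = mgh = 5 kg × 10.7 m/s² × 8 m = 428 J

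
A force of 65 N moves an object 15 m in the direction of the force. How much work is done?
W = Fd = 65×15 = 975.0 J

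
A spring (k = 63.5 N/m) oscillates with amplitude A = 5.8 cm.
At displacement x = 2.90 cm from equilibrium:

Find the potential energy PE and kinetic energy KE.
E_total = ½kA² = ½×63.5×(0.058)² = 0.1068 J
PE = ½kx² = ½×63.5×(0.029)² = 0.0267 J
KE = E_total − PE = 0.08011 J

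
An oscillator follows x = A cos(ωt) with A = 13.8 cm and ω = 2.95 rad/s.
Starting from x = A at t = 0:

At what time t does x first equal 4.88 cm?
cos(ωt) = x/A = 4.88/13.8 = 0.3536
ωt = arccos(0.3536) = 1.209 rad
t = 1.209/2.95 = 0.41 s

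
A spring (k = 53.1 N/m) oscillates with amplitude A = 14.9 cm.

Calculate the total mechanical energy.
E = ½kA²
E = ½kA² = ½×53.1×(0.149)² = 0.5894 J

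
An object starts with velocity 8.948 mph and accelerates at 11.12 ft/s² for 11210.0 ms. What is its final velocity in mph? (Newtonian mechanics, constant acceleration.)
v = v₀ + at (with unit conversion) = 93.94 mph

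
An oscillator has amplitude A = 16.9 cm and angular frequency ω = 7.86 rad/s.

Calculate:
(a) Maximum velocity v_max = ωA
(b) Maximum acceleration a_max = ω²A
v_max = ωA = 7.86×0.169 = 1.328 m/s
a_max = ω²A = 7.86²×0.169 = 10.44 m/s²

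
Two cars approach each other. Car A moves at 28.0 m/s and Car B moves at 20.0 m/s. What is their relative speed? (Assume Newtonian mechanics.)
v_rel = v_A + v_B = 28.0 + 20.0 = 48.0 m/s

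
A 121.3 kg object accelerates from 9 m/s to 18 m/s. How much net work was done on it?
W_net = ΔKE = ½m(v₂² − v₁²) = ½×121.3×(18² − 9²) = 14737.95 J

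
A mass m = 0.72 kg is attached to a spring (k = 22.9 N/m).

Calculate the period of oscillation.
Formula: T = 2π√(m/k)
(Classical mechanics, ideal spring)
T = 2π√(m/k) = 2π√(0.72/22.9) = 1.114 s; f = 1/T = 0.8976 Hz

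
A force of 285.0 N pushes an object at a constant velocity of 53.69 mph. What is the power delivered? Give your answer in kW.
P = Fv = 285 N × 24 m/s = 6840 W = 6.84 kW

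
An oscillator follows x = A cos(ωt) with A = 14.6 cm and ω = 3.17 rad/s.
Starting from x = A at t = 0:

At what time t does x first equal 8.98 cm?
cos(ωt) = x/A = 8.98/14.6 = 0.6151
ωt = arccos(0.6151) = 0.9083 rad
t = 0.9083/3.17 = 0.2865 s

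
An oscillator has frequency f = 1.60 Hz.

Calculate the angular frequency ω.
ω = 2πf = 2π×1.6 = 10.05 rad/s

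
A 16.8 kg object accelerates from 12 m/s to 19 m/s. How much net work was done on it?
W_net = ΔKE = ½m(v₂² − v₁²) = ½×16.8×(19² − 12²) = 1822.8 J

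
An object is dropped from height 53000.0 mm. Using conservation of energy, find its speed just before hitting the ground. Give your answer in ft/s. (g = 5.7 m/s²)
mgh = ½mv² → v = √(2gh) = √(2×5.7×53) = 24.58 m/s = 80.64 ft/s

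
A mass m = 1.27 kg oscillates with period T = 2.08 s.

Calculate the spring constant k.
T = 2π√(m/k) → k = m(2π/T)² = 1.27×(2π/2.08)² = 11.59 N/m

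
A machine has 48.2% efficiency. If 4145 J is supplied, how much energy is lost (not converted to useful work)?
W_out = η × W_in = 0.482×4145 = 1997.9 J
W_lost = W_in − W_out = 4145 − 1997.9 = 2147.1 J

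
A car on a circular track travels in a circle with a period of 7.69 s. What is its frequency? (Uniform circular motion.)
f = 1/T = 1/7.69 = 0.13 Hz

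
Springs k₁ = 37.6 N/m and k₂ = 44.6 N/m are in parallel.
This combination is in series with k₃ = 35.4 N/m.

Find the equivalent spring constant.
k₁₂ = k₁ + k₂ = 82.2 N/m (parallel)
1/k_eq = 1/k₁₂ + 1/k₃ → k_eq = 24.74 N/m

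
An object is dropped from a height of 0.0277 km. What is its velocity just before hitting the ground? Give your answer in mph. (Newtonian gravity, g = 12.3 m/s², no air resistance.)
v = √(2gh) (with unit conversion) = 58.39 mph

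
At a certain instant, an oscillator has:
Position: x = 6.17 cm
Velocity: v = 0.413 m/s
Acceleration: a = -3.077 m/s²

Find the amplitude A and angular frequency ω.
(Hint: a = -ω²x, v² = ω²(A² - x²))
a = −ω²x → ω = √(|a|/x) = √(3.077/0.0617) = 7.062 rad/s
v² = ω²(A² − x²) → A = √(x² + v²/ω²) = √(0.0617² + 0.413²/7.062²) = 0.08501 m = 8.501 cm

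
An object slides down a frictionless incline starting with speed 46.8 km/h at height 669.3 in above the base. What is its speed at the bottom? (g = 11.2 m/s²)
½mv₀² + mgh = ½mv² → v = √(v₀² + 2gh) = √(13² + 2×11.2×17) = 23.45 m/s = 84.41 km/h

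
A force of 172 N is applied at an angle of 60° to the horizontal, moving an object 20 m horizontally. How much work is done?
W = Fd cosθ = 172×20×cos(60°) = 1720.0 J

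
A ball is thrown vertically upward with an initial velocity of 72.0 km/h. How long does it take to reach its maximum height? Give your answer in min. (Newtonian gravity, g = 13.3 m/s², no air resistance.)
t_up = v₀/g (with unit conversion) = 0.02506 min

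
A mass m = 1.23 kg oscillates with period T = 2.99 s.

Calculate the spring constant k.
T = 2π√(m/k) → k = m(2π/T)² = 1.23×(2π/2.99)² = 5.432 N/m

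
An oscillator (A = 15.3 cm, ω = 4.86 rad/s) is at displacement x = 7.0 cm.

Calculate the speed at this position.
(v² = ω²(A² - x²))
v = ω√(A² − x²) = 4.86×√(0.153² − 0.07²) = 0.6612 m/s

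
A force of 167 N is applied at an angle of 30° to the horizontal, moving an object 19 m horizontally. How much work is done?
W = Fd cosθ = 167×19×cos(30°) = 2747.9 J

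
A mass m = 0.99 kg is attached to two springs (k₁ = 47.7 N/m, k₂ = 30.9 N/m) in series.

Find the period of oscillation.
k_eq = k₁k₂/(k₁+k₂) = 18.75 N/m
T = 2π√(m/k_eq) = 2π√(0.99/18.75) = 1.444 s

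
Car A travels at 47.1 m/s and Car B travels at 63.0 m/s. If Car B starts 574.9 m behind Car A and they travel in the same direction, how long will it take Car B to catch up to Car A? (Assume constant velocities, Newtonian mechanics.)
Relative speed: v_rel = 63.0 - 47.1 = 15.9 m/s
Time to catch: t = d₀/v_rel = 574.9/15.9 = 36.16 s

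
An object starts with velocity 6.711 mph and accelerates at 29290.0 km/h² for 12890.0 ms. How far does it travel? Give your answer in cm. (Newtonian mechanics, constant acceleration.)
d = v₀t + ½at² (with unit conversion) = 22640.0 cm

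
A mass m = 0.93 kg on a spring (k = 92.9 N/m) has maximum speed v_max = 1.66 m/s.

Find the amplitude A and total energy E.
½mv²_max = ½kA² → A = v_max√(m/k) = 1.66×√(0.93/92.9) = 0.1661 m = 16.61 cm
E = ½mv²_max = ½×0.93×1.66² = 1.281 J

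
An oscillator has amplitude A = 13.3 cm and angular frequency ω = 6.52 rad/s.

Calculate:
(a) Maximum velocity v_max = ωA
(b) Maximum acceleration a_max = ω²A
v_max = ωA = 6.52×0.133 = 0.8672 m/s
a_max = ω²A = 6.52²×0.133 = 5.654 m/s²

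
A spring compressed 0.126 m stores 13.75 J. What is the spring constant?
PE = ½kx² → k = 2PE/x² = 2×13.75/0.126² = 1732.0 N/m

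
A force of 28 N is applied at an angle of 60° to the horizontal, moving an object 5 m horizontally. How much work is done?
W = Fd cosθ = 28×5×cos(60°) = 70.0 J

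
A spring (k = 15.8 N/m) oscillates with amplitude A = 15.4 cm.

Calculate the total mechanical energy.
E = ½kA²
E = ½kA² = ½×15.8×(0.154)² = 0.1874 J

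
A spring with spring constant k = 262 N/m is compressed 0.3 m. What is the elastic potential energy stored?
PE = ½kx² = ½×262×0.3² = 11.79 J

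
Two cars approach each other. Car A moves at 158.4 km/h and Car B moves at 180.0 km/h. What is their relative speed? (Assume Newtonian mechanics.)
v_rel = v_A + v_B = 158.4 + 180.0 = 338.4 km/h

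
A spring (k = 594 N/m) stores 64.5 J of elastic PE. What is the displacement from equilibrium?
PE = ½kx² → x = √(2PE/k) = √(2×64.5/594) = 0.466 m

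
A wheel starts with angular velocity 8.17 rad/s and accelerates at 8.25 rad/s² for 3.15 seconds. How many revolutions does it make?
θ = ω₀t + ½αt² = 8.17×3.15 + ½×8.25×3.15² = 66.67 rad
Revolutions = θ/(2π) = 66.67/(2π) = 10.61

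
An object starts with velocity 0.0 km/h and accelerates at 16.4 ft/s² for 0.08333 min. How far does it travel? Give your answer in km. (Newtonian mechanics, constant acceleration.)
d = v₀t + ½at² (with unit conversion) = 0.06248 km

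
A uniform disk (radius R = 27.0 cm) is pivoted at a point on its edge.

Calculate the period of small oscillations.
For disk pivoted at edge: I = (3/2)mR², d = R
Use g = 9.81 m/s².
I/m = (3/2)R² = 0.1094 m²; d = R = 0.27 m
T = 2π√((3/2)R²/(gR)) = 2π√(3R/(2g)) = 1.277 s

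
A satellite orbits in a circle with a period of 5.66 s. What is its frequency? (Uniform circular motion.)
f = 1/T = 1/5.66 = 0.1767 Hz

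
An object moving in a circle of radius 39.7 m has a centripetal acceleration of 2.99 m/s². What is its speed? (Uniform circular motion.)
v = √(a_c × r) = √(2.99 × 39.7) = 10.9 m/s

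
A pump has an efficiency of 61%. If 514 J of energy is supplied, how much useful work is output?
W_out = η × W_in = 0.61 × 514 = 313.54 J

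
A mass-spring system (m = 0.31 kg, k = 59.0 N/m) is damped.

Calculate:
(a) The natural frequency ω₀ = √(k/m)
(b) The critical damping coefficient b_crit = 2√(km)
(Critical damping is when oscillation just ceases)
ω₀ = √(k/m) = √(59.0/0.31) = 13.8 rad/s
b_crit = 2√(km) = 2√(59.0×0.31) = 8.553 kg/s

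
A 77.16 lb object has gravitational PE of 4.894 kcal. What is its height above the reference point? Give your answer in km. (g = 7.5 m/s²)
PE = mgh → h = PE/(mg) = 2.048e+04 J / (35 kg × 7.5 m/s²) = 78.01 m = 0.07801 km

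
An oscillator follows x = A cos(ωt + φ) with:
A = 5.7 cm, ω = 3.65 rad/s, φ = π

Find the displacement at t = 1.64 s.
x = A cos(ωt + φ) = 5.7×cos(3.65×1.64 + π) = -5.45 cm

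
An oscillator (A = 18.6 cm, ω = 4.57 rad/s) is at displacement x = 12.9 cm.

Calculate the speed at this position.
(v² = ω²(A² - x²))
v = ω√(A² − x²) = 4.57×√(0.186² − 0.129²) = 0.6124 m/s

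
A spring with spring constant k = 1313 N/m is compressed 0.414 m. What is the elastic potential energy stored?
PE = ½kx² = ½×1313×0.414² = 112.5 J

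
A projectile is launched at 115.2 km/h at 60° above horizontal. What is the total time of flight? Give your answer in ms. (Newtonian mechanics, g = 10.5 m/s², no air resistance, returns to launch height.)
T = 2v₀sin(θ)/g (with unit conversion) = 5279.0 ms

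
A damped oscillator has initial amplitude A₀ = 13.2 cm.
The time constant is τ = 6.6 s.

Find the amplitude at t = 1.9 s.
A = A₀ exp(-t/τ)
A = A₀ exp(−t/τ) = 13.2×exp(−1.9/6.6) = 9.898 cm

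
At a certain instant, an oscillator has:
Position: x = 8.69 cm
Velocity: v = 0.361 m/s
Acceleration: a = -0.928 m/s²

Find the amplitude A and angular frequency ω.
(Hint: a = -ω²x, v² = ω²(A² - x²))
a = −ω²x → ω = √(|a|/x) = √(0.928/0.0869) = 3.268 rad/s
v² = ω²(A² − x²) → A = √(x² + v²/ω²) = √(0.0869² + 0.361²/3.268²) = 0.1406 m = 14.06 cm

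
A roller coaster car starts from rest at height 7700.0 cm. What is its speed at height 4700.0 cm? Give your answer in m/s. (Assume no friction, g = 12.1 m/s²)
mgh₁ = ½mv₂² + mgh₂ → v₂ = √(2g(h₁−h₂)) = √(2×12.1×(77−47)) = 26.94 m/s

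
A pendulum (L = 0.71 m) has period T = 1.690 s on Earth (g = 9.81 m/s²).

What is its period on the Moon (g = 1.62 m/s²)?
T = 2π√(L/g), so T_moon/T_earth = √(g_earth/g_moon)
T_moon = 2π√(0.71/1.62) = 4.16 s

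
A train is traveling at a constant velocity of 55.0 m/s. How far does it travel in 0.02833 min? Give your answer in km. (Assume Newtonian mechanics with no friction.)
d = vt (with unit conversion) = 0.09349 km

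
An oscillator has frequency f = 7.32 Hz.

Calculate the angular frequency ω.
ω = 2πf = 2π×7.32 = 45.99 rad/s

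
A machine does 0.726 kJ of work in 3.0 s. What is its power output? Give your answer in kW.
P = W/t = 726 J / 3 s = 242 W = 0.242 kW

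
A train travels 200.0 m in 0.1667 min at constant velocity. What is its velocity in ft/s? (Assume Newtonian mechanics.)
v = d/t (with unit conversion) = 65.6 ft/s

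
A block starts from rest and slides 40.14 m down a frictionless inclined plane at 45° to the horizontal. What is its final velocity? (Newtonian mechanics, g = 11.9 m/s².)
a = g sin(θ) = 11.9 × sin(45°) = 8.41 m/s²
v = √(2ad) = √(2 × 8.41 × 40.14) = 25.99 m/s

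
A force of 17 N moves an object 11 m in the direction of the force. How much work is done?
W = Fd = 17×11 = 187.0 J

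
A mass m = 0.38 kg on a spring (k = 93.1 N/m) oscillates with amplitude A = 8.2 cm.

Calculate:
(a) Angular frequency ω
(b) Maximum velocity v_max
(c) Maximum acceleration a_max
ω = √(k/m) = √(93.1/0.38) = 15.65 rad/s
v_max = ωA = 15.65×0.082 = 1.284 m/s
a_max = ω²A = 15.65²×0.082 = 20.09 m/s²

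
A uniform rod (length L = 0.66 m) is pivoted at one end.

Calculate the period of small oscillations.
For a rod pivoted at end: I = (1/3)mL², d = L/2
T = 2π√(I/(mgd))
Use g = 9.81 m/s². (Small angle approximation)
I/m = (1/3)L² = 0.1452 m²; d = L/2 = 0.33 m
T = 2π√(I/(mgd)) = 2π√(0.1452/(9.81×0.33)) = 1.331 s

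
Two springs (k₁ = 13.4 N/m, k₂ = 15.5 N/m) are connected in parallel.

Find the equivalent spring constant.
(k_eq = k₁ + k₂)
k_eq = k₁ + k₂ = 13.4 + 15.5 = 28.9 N/m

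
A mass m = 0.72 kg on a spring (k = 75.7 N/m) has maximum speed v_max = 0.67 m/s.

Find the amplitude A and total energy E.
½mv²_max = ½kA² → A = v_max√(m/k) = 0.67×√(0.72/75.7) = 0.06534 m = 6.534 cm
E = ½mv²_max = ½×0.72×0.67² = 0.1616 J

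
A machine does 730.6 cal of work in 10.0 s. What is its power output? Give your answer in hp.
P = W/t = 3057 J / 10 s = 305.7 W = 0.4099 hp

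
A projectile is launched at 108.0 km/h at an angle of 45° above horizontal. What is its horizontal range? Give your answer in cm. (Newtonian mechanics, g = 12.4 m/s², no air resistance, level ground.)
R = v₀² sin(2θ) / g (with unit conversion) = 7258.0 cm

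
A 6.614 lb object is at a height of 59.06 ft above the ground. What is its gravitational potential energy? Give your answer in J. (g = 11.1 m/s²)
PE = mgh = 3 kg × 11.1 m/s² × 18 m = 599.5 J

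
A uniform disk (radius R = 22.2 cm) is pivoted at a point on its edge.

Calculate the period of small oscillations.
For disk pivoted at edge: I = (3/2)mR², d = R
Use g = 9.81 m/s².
I/m = (3/2)R² = 0.07393 m²; d = R = 0.222 m
T = 2π√((3/2)R²/(gR)) = 2π√(3R/(2g)) = 1.158 s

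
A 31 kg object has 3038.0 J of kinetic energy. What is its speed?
KE = ½mv² → v = √(2KE/m) = √(2×3038.0/31) = 14.0 m/s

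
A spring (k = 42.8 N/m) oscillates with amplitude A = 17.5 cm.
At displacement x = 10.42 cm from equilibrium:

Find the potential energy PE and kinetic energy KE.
E_total = ½kA² = ½×42.8×(0.175)² = 0.6554 J
PE = ½kx² = ½×42.8×(0.1042)² = 0.2324 J
KE = E_total − PE = 0.423 J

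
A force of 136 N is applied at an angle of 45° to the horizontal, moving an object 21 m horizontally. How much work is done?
W = Fd cosθ = 136×21×cos(45°) = 2019.5 J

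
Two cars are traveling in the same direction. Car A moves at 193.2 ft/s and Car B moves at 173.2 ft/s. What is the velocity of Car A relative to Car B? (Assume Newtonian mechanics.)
v_rel = v_A - v_B = 193.2 - 173.2 = 20.0 ft/s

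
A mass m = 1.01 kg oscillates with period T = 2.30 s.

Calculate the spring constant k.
T = 2π√(m/k) → k = m(2π/T)² = 1.01×(2π/2.3)² = 7.537 N/m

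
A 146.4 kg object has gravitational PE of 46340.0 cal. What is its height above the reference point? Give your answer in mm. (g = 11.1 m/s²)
PE = mgh → h = PE/(mg) = 1.939e+05 J / (146.4 kg × 11.1 m/s²) = 119.3 m = 119300.0 mm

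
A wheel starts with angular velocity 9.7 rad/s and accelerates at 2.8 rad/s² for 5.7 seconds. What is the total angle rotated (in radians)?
θ = ω₀t + ½αt² = 9.7×5.7 + ½×2.8×5.7² = 100.78 rad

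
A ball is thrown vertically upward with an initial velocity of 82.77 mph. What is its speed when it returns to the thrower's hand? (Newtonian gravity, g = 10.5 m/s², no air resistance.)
By conservation of energy, the ball returns at the same speed = 82.77 mph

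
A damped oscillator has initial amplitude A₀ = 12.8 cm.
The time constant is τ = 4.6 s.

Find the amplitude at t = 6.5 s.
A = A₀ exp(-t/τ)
A = A₀ exp(−t/τ) = 12.8×exp(−6.5/4.6) = 3.116 cm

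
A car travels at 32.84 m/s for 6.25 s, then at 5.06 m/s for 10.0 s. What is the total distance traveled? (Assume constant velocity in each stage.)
d₁ = v₁t₁ = 32.84 × 6.25 = 205.25 m
d₂ = v₂t₂ = 5.06 × 10.0 = 50.6 m
d_total = 205.25 + 50.6 = 255.85 m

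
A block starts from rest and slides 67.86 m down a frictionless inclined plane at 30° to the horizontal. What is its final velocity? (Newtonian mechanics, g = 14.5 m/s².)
a = g sin(θ) = 14.5 × sin(30°) = 7.25 m/s²
v = √(2ad) = √(2 × 7.25 × 67.86) = 31.37 m/s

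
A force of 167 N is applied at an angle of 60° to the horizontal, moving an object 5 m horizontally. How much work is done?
W = Fd cosθ = 167×5×cos(60°) = 417.5 J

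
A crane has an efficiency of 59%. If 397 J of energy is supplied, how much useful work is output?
W_out = η × W_in = 0.59 × 397 = 234.23 J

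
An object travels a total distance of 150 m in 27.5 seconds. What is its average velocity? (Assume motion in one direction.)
v_avg = Δd / Δt = 150 / 27.5 = 5.45 m/s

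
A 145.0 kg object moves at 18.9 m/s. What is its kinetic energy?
KE = ½mv² = ½×145.0×18.9² = 25897.72 J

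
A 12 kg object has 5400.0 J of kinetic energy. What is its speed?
KE = ½mv² → v = √(2KE/m) = √(2×5400.0/12) = 30.0 m/s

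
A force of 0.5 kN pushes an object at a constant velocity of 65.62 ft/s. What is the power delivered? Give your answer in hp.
P = Fv = 500 N × 20 m/s = 1e+04 W = 13.41 hp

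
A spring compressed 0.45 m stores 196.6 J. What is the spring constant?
PE = ½kx² → k = 2PE/x² = 2×196.6/0.45² = 1942.0 N/m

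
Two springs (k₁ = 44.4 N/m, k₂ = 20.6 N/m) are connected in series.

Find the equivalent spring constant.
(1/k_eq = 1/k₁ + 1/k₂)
1/k_eq = 1/44.4 + 1/20.6 = 0.071066; k_eq = 14.07 N/m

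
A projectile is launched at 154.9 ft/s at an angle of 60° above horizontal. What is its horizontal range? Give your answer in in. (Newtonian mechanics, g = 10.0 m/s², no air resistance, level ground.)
R = v₀² sin(2θ) / g (with unit conversion) = 7600.0 in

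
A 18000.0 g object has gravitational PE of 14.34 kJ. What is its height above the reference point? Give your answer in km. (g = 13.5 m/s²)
PE = mgh → h = PE/(mg) = 1.434e+04 J / (18 kg × 13.5 m/s²) = 59.01 m = 0.05901 km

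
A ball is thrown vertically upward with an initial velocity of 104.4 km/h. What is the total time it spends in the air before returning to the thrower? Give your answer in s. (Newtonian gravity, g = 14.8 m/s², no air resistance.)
t_total = 2v₀/g (with unit conversion) = 3.919 s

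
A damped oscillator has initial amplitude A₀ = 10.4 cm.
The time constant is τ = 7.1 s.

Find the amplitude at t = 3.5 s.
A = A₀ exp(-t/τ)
A = A₀ exp(−t/τ) = 10.4×exp(−3.5/7.1) = 6.352 cm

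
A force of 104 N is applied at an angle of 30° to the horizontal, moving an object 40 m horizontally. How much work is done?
W = Fd cosθ = 104×40×cos(30°) = 3602.7 J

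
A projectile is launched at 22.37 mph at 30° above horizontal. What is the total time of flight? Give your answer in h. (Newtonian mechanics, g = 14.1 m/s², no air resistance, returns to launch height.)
T = 2v₀sin(θ)/g (with unit conversion) = 0.000197 h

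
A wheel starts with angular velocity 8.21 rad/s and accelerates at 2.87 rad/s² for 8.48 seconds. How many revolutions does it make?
θ = ω₀t + ½αt² = 8.21×8.48 + ½×2.87×8.48² = 172.81 rad
Revolutions = θ/(2π) = 172.81/(2π) = 27.5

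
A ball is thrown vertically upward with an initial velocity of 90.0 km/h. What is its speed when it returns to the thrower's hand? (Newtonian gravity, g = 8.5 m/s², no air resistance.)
By conservation of energy, the ball returns at the same speed = 90.0 km/h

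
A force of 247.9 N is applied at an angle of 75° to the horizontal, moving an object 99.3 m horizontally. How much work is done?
W = Fd cosθ = 247.9×99.3×cos(75°) = 6371.2 J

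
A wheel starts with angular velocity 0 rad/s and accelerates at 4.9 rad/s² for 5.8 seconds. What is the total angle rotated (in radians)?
θ = ω₀t + ½αt² = 0×5.8 + ½×4.9×5.8² = 82.42 rad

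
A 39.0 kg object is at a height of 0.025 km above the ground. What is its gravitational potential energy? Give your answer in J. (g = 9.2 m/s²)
PE = mgh = 39 kg × 9.2 m/s² × 25 m = 8970 J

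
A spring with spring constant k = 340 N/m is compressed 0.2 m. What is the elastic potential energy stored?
PE = ½kx² = ½×340×0.2² = 6.8 J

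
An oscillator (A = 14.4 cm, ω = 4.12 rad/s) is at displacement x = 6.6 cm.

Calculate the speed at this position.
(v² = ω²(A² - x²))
v = ω√(A² − x²) = 4.12×√(0.144² − 0.066²) = 0.5273 m/s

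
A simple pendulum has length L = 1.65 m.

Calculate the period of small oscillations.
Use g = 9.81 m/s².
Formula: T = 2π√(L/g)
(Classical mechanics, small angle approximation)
T = 2π√(L/g) = 2π√(1.65/9.81) = 2.577 s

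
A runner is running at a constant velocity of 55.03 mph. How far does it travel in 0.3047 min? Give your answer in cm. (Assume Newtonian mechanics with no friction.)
d = vt (with unit conversion) = 44970.0 cm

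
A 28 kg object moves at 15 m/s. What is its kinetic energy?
KE = ½mv² = ½×28×15² = 3150.0 J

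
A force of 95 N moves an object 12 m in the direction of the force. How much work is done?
W = Fd = 95×12 = 1140.0 J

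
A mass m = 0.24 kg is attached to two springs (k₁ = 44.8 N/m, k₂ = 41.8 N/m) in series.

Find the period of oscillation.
k_eq = k₁k₂/(k₁+k₂) = 21.62 N/m
T = 2π√(m/k_eq) = 2π√(0.24/21.62) = 0.6619 s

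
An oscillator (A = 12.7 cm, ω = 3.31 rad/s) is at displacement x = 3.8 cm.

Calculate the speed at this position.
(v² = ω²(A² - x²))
v = ω√(A² − x²) = 3.31×√(0.127² − 0.038²) = 0.4011 m/s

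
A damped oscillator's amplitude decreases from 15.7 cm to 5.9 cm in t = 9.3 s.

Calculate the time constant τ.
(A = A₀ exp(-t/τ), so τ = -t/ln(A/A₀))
A/A₀ = 5.9/15.7 = 0.3758; ln(A/A₀) = -0.9787
τ = −t/ln(A/A₀) = −9.3/-0.9787 = 9.502 s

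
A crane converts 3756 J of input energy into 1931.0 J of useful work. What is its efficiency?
η = W_out/W_in = 1931.0/3756 = 0.5141 = 51.41%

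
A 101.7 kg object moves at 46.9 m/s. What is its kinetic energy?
KE = ½mv² = ½×101.7×46.9² = 111850.2 J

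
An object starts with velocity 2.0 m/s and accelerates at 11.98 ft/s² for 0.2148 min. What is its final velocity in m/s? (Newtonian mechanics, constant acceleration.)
v = v₀ + at (with unit conversion) = 49.06 m/s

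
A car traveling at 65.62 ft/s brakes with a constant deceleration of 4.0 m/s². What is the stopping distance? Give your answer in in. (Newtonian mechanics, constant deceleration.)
d = v₀² / (2a) (with unit conversion) = 1969.0 in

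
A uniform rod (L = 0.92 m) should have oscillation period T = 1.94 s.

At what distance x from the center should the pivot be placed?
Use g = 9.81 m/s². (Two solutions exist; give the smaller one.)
T = 2π√((L²/12 + x²)/(gx)). Let c = T²g/(4π²) = 0.9352.
x² − cx + L²/12 = 0 → x = (c − √(c² − L²/3))/2 = 0.08274 m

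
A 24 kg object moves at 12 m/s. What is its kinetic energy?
KE = ½mv² = ½×24×12² = 1728.0 J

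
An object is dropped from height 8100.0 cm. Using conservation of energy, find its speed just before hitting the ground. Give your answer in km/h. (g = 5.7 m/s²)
mgh = ½mv² → v = √(2gh) = √(2×5.7×81) = 30.39 m/s = 109.4 km/h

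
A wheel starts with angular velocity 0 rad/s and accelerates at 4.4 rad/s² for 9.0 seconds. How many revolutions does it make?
θ = ω₀t + ½αt² = 0×9.0 + ½×4.4×9.0² = 178.2 rad
Revolutions = θ/(2π) = 178.2/(2π) = 28.36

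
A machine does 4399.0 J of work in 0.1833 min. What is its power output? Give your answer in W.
P = W/t = 4399 J / 11 s = 400 W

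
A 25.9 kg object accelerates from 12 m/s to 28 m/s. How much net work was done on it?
W_net = ΔKE = ½m(v₂² − v₁²) = ½×25.9×(28² − 12²) = 8288.0 J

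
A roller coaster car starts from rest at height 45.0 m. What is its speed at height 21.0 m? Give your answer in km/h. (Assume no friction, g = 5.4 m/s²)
mgh₁ = ½mv₂² + mgh₂ → v₂ = √(2g(h₁−h₂)) = √(2×5.4×(45−21)) = 16.1 m/s = 57.96 km/h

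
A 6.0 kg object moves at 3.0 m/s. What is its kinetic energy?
KE = ½mv² = ½×6.0×3.0² = 27.0 J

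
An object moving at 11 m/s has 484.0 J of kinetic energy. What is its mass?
KE = ½mv² → m = 2KE/v² = 2×484.0/11² = 8.0 kg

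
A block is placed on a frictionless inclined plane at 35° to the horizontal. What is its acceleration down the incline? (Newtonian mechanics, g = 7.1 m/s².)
a = g sin(θ) = 7.1 × sin(35°) = 7.1 × 0.5736 = 4.07 m/s²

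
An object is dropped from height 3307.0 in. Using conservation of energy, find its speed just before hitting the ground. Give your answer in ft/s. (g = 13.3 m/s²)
mgh = ½mv² → v = √(2gh) = √(2×13.3×84) = 47.27 m/s = 155.1 ft/s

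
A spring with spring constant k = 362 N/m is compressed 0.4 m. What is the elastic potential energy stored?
PE = ½kx² = ½×362×0.4² = 28.96 J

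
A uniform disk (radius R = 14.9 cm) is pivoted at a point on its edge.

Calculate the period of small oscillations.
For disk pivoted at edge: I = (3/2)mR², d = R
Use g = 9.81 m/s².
I/m = (3/2)R² = 0.0333 m²; d = R = 0.149 m
T = 2π√((3/2)R²/(gR)) = 2π√(3R/(2g)) = 0.9484 s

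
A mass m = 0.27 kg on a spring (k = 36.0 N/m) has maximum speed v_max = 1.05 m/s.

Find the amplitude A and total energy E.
½mv²_max = ½kA² → A = v_max√(m/k) = 1.05×√(0.27/36.0) = 0.09093 m = 9.093 cm
E = ½mv²_max = ½×0.27×1.05² = 0.1488 J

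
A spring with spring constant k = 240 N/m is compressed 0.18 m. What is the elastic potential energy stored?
PE = ½kx² = ½×240×0.18² = 3.888 J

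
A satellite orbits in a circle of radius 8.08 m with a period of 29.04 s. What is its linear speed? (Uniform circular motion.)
v = 2πr/T = 2π×8.08/29.04 = 1.75 m/s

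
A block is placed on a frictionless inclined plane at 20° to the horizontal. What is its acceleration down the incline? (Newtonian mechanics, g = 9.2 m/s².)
a = g sin(θ) = 9.2 × sin(20°) = 9.2 × 0.342 = 3.15 m/s²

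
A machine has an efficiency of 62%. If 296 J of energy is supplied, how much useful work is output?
W_out = η × W_in = 0.62 × 296 = 183.52 J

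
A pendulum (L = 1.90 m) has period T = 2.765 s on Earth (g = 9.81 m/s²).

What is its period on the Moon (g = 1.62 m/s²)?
T = 2π√(L/g), so T_moon/T_earth = √(g_earth/g_moon)
T_moon = 2π√(1.9/1.62) = 6.805 s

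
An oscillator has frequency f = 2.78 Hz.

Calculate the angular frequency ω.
ω = 2πf = 2π×2.78 = 17.47 rad/s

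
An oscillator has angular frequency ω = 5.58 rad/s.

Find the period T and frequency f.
T = 2π/ω = 2π/5.58 = 1.126 s; f = ω/2π = 0.8881 Hz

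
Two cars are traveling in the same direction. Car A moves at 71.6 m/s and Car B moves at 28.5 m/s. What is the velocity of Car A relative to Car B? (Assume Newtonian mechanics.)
v_rel = v_A - v_B = 71.6 - 28.5 = 43.1 m/s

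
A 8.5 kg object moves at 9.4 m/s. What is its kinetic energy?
KE = ½mv² = ½×8.5×9.4² = 375.53 J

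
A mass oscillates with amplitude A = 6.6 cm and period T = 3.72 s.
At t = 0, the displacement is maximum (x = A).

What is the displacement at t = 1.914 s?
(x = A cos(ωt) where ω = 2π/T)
ω = 2π/T = 2π/3.72 = 1.689 rad/s
x = A cos(ωt) = 6.6×cos(1.689×1.914) = -6.573 cm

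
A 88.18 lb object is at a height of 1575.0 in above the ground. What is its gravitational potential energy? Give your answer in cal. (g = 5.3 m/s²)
PE = mgh = 40 kg × 5.3 m/s² × 40 m = 8481 J = 2027.0 cal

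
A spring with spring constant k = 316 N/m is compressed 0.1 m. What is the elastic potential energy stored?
PE = ½kx² = ½×316×0.1² = 1.58 J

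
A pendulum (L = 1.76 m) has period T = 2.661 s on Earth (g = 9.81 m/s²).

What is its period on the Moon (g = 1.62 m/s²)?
T = 2π√(L/g), so T_moon/T_earth = √(g_earth/g_moon)
T_moon = 2π√(1.76/1.62) = 6.549 s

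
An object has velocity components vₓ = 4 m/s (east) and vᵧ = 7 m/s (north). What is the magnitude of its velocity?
|v| = √(vₓ² + vᵧ²) = √(4² + 7²) = √(65) = 8.06 m/s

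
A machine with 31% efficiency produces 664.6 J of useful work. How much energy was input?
W_in = W_out/η = 664.6/0.31 = 2143.9 J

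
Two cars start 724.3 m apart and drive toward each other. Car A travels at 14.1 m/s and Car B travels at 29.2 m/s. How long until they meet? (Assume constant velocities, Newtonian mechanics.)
Combined speed: v_combined = 14.1 + 29.2 = 43.3 m/s
Time to meet: t = d/43.3 = 724.3/43.3 = 16.73 s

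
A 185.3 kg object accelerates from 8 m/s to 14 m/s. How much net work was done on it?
W_net = ΔKE = ½m(v₂² − v₁²) = ½×185.3×(14² − 8²) = 12229.8 J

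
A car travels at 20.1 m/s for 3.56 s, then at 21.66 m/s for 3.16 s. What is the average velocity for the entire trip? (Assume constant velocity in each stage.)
d₁ = v₁t₁ = 20.1 × 3.56 = 71.556 m
d₂ = v₂t₂ = 21.66 × 3.16 = 68.4456 m
d_total = 140.0 m, t_total = 6.72 s
v_avg = d_total/t_total = 140.0/6.72 = 20.83 m/s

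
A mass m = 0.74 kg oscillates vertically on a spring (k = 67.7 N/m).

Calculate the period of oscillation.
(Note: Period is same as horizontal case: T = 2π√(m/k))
T = 2π√(m/k) = 2π√(0.74/67.7) = 0.6569 s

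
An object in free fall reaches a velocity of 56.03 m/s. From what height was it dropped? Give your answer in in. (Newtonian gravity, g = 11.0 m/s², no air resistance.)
h = v²/(2g) (with unit conversion) = 5618.0 in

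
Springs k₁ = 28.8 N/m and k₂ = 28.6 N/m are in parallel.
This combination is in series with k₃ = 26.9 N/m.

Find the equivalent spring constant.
k₁₂ = k₁ + k₂ = 57.4 N/m (parallel)
1/k_eq = 1/k₁₂ + 1/k₃ → k_eq = 18.32 N/m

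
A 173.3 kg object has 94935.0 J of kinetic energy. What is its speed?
KE = ½mv² → v = √(2KE/m) = √(2×94935.0/173.3) = 33.1 m/s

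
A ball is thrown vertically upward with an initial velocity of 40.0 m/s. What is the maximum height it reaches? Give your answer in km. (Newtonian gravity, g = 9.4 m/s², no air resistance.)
h_max = v₀²/(2g) (with unit conversion) = 0.08511 km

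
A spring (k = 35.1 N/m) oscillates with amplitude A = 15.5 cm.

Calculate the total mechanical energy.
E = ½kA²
E = ½kA² = ½×35.1×(0.155)² = 0.4216 J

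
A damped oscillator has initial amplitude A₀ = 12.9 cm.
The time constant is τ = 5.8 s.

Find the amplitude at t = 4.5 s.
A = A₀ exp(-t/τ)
A = A₀ exp(−t/τ) = 12.9×exp(−4.5/5.8) = 5.938 cm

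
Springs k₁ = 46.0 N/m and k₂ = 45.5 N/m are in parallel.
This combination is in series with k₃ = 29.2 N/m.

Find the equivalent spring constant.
k₁₂ = k₁ + k₂ = 91.5 N/m (parallel)
1/k_eq = 1/k₁₂ + 1/k₃ → k_eq = 22.14 N/m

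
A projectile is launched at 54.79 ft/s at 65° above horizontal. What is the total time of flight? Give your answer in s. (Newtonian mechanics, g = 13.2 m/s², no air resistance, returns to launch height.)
T = 2v₀sin(θ)/g (with unit conversion) = 2.293 s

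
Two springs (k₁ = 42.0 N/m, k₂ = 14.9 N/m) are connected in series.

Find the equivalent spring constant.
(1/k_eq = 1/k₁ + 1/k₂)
1/k_eq = 1/42.0 + 1/14.9 = 0.090924; k_eq = 11 N/m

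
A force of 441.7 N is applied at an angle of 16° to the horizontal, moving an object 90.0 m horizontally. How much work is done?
W = Fd cosθ = 441.7×90.0×cos(16°) = 38213.0 J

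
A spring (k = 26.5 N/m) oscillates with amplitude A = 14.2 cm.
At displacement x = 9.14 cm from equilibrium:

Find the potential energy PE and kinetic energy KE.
E_total = ½kA² = ½×26.5×(0.142)² = 0.2672 J
PE = ½kx² = ½×26.5×(0.0914)² = 0.1107 J
KE = E_total − PE = 0.1565 J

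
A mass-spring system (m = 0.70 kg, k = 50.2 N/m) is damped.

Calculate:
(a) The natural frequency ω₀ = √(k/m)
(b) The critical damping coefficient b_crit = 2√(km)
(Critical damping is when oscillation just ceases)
ω₀ = √(k/m) = √(50.2/0.7) = 8.468 rad/s
b_crit = 2√(km) = 2√(50.2×0.7) = 11.86 kg/s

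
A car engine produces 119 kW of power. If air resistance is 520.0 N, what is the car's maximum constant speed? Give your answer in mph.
P = Fv → v = P/F = 119000 W / 520 N = 228.8 m/s = 511.9 mph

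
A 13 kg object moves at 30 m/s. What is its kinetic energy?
KE = ½mv² = ½×13×30² = 5850.0 J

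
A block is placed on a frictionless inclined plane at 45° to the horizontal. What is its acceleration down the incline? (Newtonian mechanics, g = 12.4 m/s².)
a = g sin(θ) = 12.4 × sin(45°) = 12.4 × 0.7071 = 8.77 m/s²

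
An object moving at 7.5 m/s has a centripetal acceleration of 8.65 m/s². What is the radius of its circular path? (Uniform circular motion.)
r = v²/a_c = 7.5²/8.65 = 6.5 m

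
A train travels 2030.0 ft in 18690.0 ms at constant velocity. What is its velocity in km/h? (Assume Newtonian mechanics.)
v = d/t (with unit conversion) = 119.2 km/h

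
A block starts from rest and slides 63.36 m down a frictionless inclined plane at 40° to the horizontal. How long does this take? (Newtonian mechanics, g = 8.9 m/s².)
a = g sin(θ) = 8.9 × sin(40°) = 5.72 m/s²
t = √(2d/a) = √(2 × 63.36 / 5.72) = 4.71 s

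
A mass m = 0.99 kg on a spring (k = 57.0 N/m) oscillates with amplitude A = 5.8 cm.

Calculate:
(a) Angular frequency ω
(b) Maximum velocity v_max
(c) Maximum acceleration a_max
ω = √(k/m) = √(57.0/0.99) = 7.588 rad/s
v_max = ωA = 7.588×0.058 = 0.4401 m/s
a_max = ω²A = 7.588²×0.058 = 3.339 m/s²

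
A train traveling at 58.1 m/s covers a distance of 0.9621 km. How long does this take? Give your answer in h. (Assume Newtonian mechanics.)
t = d/v (with unit conversion) = 0.0046 h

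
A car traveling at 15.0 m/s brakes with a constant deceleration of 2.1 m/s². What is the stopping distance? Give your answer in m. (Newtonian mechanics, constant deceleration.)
d = v₀² / (2a) = 53.57 m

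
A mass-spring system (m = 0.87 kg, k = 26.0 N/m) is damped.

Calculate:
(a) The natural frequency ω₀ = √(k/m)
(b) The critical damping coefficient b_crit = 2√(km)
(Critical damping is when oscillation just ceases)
ω₀ = √(k/m) = √(26.0/0.87) = 5.467 rad/s
b_crit = 2√(km) = 2√(26.0×0.87) = 9.512 kg/s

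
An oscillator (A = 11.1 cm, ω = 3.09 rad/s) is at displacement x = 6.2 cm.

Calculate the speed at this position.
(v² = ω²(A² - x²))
v = ω√(A² − x²) = 3.09×√(0.111² − 0.062²) = 0.2845 m/s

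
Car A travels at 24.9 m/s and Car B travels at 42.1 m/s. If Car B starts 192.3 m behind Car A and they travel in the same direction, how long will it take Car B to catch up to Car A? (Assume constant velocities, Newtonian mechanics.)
Relative speed: v_rel = 42.1 - 24.9 = 17.2 m/s
Time to catch: t = d₀/v_rel = 192.3/17.2 = 11.18 s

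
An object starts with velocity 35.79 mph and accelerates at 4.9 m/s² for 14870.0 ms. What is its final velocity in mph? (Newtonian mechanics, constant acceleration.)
v = v₀ + at (with unit conversion) = 198.8 mph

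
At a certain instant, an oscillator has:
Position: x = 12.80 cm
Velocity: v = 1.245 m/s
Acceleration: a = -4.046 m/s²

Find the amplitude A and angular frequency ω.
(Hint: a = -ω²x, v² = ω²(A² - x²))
a = −ω²x → ω = √(|a|/x) = √(4.046/0.128) = 5.622 rad/s
v² = ω²(A² − x²) → A = √(x² + v²/ω²) = √(0.128² + 1.245²/5.622²) = 0.2558 m = 25.58 cm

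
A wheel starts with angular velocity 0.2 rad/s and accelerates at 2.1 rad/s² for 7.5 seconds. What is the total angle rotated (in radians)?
θ = ω₀t + ½αt² = 0.2×7.5 + ½×2.1×7.5² = 60.56 rad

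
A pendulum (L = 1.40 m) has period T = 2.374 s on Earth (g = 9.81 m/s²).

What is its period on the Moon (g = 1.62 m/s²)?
T = 2π√(L/g), so T_moon/T_earth = √(g_earth/g_moon)
T_moon = 2π√(1.4/1.62) = 5.841 s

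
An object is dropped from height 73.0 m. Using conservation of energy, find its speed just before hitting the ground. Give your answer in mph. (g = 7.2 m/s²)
mgh = ½mv² → v = √(2gh) = √(2×7.2×73) = 32.42 m/s = 72.53 mph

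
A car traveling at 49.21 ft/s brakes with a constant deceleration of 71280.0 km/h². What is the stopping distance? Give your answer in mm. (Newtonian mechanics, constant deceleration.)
d = v₀² / (2a) (with unit conversion) = 20450.0 mm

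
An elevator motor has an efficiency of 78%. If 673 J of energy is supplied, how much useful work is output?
W_out = η × W_in = 0.78 × 673 = 524.94 J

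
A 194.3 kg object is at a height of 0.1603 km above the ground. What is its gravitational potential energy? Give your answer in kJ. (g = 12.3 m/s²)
PE = mgh = 194.3 kg × 12.3 m/s² × 160.3 m = 3.831e+05 J = 383.1 kJ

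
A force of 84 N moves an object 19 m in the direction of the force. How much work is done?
W = Fd = 84×19 = 1596.0 J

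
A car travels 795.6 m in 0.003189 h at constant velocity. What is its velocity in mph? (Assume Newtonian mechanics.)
v = d/t (with unit conversion) = 155.0 mph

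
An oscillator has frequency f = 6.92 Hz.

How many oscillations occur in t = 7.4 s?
n = f×t = 6.92×7.4 = 51.21 oscillations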